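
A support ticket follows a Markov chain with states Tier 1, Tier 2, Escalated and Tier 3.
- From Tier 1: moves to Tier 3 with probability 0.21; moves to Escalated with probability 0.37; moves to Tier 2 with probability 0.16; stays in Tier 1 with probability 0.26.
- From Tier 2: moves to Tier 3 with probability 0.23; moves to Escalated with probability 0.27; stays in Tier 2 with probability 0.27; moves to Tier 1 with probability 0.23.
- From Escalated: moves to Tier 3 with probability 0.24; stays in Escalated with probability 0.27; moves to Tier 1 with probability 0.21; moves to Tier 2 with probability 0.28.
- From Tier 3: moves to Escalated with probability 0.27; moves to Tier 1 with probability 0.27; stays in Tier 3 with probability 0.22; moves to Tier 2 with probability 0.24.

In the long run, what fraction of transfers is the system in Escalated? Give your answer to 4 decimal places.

Let the stationary distribution be π with π = πP and π_1 + π_2 + π_3 + π_4 = 1.
π_1 = 0.26·π_1 + 0.23·π_2 + 0.21·π_3 + 0.27·π_4
π_2 = 0.16·π_1 + 0.27·π_2 + 0.28·π_3 + 0.24·π_4
π_3 = 0.37·π_1 + 0.27·π_2 + 0.27·π_3 + 0.27·π_4
Solving with the normalization constraint gives π = (0.2404, 0.2397, 0.2940, 0.2259).
So the stationary probability of Escalated is 0.2940.

0.2940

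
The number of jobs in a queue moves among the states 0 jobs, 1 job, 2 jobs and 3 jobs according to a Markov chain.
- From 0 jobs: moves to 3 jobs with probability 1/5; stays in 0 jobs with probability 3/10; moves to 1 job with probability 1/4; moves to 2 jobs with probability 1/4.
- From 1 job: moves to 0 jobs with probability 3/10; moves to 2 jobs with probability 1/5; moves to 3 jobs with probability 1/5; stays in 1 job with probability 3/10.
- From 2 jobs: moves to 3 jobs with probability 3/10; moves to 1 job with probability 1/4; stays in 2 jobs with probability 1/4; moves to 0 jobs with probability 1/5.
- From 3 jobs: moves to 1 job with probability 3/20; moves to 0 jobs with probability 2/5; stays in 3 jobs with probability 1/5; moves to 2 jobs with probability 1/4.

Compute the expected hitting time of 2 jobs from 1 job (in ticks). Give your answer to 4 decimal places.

4.4248

Let t(s) be the expected number of ticks to first reach 2 jobs from state s, with t(2 jobs) = 0. Conditioning on the first tick:
t(0 jobs) = 1 + 0.3·t(0 jobs) + 0.25·t(1 job) + 0.2·t(3 jobs)
t(1 job) = 1 + 0.3·t(0 jobs) + 0.3·t(1 job) + 0.2·t(3 jobs)
t(3 jobs) = 1 + 0.4·t(0 jobs) + 0.15·t(1 job) + 0.2·t(3 jobs)
Solving: t(0 jobs) = 4.2035, t(1 job) = 4.4248, t(3 jobs) = 4.1814.
Expected ticks from 1 job to 2 jobs: 4.4248.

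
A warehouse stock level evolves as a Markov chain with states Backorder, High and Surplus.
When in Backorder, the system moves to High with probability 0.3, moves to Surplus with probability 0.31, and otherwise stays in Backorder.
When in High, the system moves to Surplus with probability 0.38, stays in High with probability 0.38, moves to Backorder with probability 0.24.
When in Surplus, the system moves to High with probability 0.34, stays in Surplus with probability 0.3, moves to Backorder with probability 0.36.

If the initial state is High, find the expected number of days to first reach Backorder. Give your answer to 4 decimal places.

3.5433

Let t(s) be the expected number of days to first reach Backorder from state s, with t(Backorder) = 0. Conditioning on the first day:
t(High) = 1 + 0.38·t(High) + 0.38·t(Surplus)
t(Surplus) = 1 + 0.34·t(High) + 0.3·t(Surplus)
Solving: t(High) = 3.5433, t(Surplus) = 3.1496.
Expected days from High to Backorder: 3.5433.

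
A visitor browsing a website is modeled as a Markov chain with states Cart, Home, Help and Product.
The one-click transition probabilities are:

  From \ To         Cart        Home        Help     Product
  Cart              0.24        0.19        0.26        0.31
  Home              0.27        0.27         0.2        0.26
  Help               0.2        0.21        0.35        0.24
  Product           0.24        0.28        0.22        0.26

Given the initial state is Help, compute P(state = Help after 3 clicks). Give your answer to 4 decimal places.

Propagate the distribution vector 3 clicks from Help.
After 0 clicks: (0.0000, 0.0000, 1.0000, 0.0000)
After 1 click: (0.2000, 0.2100, 0.3500, 0.2400)
After 2 clicks: (0.2323, 0.2354, 0.2693, 0.2630)
After 3 clicks: (0.2363, 0.2379, 0.2596, 0.2662)
P(in Help after 3 clicks) = 0.2596

0.2596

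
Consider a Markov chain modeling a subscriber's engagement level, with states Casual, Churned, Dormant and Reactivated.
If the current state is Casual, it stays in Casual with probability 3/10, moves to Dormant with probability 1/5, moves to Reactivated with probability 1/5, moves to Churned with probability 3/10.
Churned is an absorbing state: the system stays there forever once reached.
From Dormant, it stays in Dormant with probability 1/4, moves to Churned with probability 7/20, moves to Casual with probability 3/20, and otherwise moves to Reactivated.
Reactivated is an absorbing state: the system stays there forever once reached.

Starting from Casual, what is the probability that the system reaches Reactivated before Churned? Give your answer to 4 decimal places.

0.4040

Let h(s) be the probability of absorption at Reactivated starting from transient state s. Then h(Reactivated) = 1 and h(Churned) = 0. By first-step analysis:
h(Casual) = 0.3·h(Casual) + 0.3·0 + 0.2·h(Dormant) + 0.2·1
h(Dormant) = 0.15·h(Casual) + 0.35·0 + 0.25·h(Dormant) + 0.25·1
Solving: h(Casual) = 0.4040, h(Dormant) = 0.4141.
Starting from Casual, the probability is 0.4040.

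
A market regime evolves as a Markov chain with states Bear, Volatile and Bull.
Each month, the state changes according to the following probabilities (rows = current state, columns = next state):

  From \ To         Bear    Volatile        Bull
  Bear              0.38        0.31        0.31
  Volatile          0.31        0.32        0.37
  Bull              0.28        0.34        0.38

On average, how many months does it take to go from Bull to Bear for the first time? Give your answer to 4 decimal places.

Let t(s) be the expected number of months to first reach Bear from state s, with t(Bear) = 0. Conditioning on the first month:
t(Volatile) = 1 + 0.32·t(Volatile) + 0.37·t(Bull)
t(Bull) = 1 + 0.34·t(Volatile) + 0.38·t(Bull)
Solving: t(Volatile) = 3.3469, t(Bull) = 3.4483.
Expected months from Bull to Bear: 3.4483.

3.4483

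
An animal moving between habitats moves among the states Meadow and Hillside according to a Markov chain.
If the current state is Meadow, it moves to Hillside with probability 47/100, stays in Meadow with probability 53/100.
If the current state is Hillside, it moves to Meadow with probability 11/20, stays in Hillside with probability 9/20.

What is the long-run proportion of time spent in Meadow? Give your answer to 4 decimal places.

0.5392

Let the stationary distribution be π with π = πP and π_1 + π_2 = 1.
π_1 = 0.53·π_1 + 0.55·π_2
Solving with the normalization constraint gives π = (0.5392, 0.4608).
So the stationary probability of Meadow is 0.5392.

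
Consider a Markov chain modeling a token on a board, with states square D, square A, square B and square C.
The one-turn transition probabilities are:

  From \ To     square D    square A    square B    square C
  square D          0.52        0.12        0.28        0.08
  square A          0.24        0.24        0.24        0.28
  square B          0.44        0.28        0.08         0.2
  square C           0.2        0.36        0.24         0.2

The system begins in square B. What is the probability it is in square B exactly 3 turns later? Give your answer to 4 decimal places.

0.2157

Propagate the distribution vector 3 turns from square B.
After 0 turns: (0.0000, 0.0000, 1.0000, 0.0000)
After 1 turn: (0.4400, 0.2800, 0.0800, 0.2000)
After 2 turns: (0.3712, 0.2144, 0.2448, 0.1696)
After 3 turns: (0.3861, 0.2256, 0.2157, 0.1726)
P(in square B after 3 turns) = 0.2157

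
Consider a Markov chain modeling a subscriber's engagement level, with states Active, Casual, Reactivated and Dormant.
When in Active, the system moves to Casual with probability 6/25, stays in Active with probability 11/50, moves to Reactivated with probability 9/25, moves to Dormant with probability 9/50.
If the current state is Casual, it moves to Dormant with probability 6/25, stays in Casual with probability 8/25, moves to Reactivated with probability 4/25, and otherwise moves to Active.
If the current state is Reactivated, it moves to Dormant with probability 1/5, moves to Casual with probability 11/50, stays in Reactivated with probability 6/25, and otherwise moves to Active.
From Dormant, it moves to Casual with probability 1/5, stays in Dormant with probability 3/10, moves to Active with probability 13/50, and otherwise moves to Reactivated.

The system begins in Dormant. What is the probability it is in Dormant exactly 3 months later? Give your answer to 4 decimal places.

Propagate the distribution vector 3 months from Dormant.
After 0 months: (0.0000, 0.0000, 0.0000, 1.0000)
After 1 month: (0.2600, 0.2000, 0.2400, 0.3000)
After 2 months: (0.2728, 0.2392, 0.2552, 0.2328)
After 3 months: (0.2743, 0.2447, 0.2536, 0.2274)
P(in Dormant after 3 months) = 0.2274

0.2274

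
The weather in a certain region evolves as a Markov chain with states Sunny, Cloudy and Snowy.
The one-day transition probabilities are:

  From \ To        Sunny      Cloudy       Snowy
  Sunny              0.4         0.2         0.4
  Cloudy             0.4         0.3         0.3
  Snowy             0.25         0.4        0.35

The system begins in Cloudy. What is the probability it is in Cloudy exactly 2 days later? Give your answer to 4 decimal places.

Sum over the intermediate state after 1 day:
P = P(Cloudy→Sunny)·P(Sunny→Cloudy) + P(Cloudy→Cloudy)·P(Cloudy→Cloudy) + P(Cloudy→Snowy)·P(Snowy→Cloudy)
  = 0.4×0.2 + 0.3×0.3 + 0.3×0.4
  = 0.0800 + 0.0900 + 0.1200 = 0.2900

0.2900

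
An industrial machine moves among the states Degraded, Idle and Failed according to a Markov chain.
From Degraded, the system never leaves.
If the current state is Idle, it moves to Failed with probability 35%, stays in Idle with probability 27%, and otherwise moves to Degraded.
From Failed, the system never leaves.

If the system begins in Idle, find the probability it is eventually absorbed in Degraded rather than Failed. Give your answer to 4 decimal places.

Let h(s) be the probability of absorption at Degraded starting from transient state s. Then h(Degraded) = 1 and h(Failed) = 0. By first-step analysis:
h(Idle) = 0.38·1 + 0.27·h(Idle) + 0.35·0
Solving: h(Idle) = 0.5205.
Starting from Idle, the probability is 0.5205.

0.5205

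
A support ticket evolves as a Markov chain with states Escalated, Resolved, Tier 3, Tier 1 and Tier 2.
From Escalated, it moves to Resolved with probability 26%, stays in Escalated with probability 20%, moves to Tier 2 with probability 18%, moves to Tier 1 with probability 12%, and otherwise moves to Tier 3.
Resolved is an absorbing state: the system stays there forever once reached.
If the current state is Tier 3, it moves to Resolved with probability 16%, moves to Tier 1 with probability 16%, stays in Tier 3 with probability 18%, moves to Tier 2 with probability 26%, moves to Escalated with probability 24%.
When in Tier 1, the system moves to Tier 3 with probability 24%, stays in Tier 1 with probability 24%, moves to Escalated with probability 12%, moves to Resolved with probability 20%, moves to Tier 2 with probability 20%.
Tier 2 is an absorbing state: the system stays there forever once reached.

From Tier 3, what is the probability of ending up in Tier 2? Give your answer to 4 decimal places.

0.5539

Let h(s) be the probability of absorption at Tier 2 starting from transient state s. Then h(Tier 2) = 1 and h(Resolved) = 0. By first-step analysis:
h(Escalated) = 0.2·h(Escalated) + 0.26·0 + 0.24·h(Tier 3) + 0.12·h(Tier 1) + 0.18·1
h(Tier 3) = 0.24·h(Escalated) + 0.16·0 + 0.18·h(Tier 3) + 0.16·h(Tier 1) + 0.26·1
h(Tier 1) = 0.12·h(Escalated) + 0.2·0 + 0.24·h(Tier 3) + 0.24·h(Tier 1) + 0.2·1
Solving: h(Escalated) = 0.4680, h(Tier 3) = 0.5539, h(Tier 1) = 0.5120.
Starting from Tier 3, the probability is 0.5539.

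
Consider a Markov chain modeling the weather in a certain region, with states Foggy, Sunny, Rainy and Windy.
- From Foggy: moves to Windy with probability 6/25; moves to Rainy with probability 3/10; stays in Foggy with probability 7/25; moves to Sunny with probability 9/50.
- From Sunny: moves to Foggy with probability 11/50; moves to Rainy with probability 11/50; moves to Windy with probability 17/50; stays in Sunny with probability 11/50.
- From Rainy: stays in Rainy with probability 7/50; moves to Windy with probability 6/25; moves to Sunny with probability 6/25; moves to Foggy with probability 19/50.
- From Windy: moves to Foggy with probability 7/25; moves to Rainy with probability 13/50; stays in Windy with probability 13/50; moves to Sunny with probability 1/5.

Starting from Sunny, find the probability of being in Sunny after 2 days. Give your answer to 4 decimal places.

0.2088

Propagate the distribution vector 2 days from Sunny.
After 0 days: (0.0000, 1.0000, 0.0000, 0.0000)
After 1 day: (0.2200, 0.2200, 0.2200, 0.3400)
After 2 days: (0.2888, 0.2088, 0.2336, 0.2688)
P(in Sunny after 2 days) = 0.2088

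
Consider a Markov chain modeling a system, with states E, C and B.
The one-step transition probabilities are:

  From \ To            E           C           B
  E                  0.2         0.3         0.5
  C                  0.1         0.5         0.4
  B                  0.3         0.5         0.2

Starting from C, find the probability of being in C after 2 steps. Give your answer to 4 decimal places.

Sum over the intermediate state after 1 step:
P = P(C→E)·P(E→C) + P(C→C)·P(C→C) + P(C→B)·P(B→C)
  = 0.1×0.3 + 0.5×0.5 + 0.4×0.5
  = 0.0300 + 0.2500 + 0.2000 = 0.4800

0.4800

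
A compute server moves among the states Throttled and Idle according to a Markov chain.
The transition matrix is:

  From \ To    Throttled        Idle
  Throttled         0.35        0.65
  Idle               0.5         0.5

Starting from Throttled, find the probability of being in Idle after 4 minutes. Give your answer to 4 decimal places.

Propagate the distribution vector 4 minutes from Throttled.
After 0 minutes: (1.0000, 0.0000)
After 1 minute: (0.3500, 0.6500)
After 2 minutes: (0.4475, 0.5525)
After 3 minutes: (0.4329, 0.5671)
After 4 minutes: (0.4351, 0.5649)
P(in Idle after 4 minutes) = 0.5649

0.5649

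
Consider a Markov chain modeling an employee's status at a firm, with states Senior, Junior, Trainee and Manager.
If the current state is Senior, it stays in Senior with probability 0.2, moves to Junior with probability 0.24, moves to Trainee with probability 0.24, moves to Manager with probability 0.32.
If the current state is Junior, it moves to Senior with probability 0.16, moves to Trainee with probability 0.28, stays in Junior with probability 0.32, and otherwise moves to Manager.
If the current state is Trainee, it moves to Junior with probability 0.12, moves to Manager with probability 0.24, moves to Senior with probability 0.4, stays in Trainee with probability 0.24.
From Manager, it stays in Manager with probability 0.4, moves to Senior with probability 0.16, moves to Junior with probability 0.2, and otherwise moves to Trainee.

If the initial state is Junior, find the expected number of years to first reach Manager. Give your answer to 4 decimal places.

Let t(s) be the expected number of years to first reach Manager from state s, with t(Manager) = 0. Conditioning on the first year:
t(Senior) = 1 + 0.2·t(Senior) + 0.24·t(Junior) + 0.24·t(Trainee)
t(Junior) = 1 + 0.16·t(Senior) + 0.32·t(Junior) + 0.28·t(Trainee)
t(Trainee) = 1 + 0.4·t(Senior) + 0.12·t(Junior) + 0.24·t(Trainee)
Solving: t(Senior) = 3.5486, t(Junior) = 3.8679, t(Trainee) = 3.7942.
Expected years from Junior to Manager: 3.8679.

3.8679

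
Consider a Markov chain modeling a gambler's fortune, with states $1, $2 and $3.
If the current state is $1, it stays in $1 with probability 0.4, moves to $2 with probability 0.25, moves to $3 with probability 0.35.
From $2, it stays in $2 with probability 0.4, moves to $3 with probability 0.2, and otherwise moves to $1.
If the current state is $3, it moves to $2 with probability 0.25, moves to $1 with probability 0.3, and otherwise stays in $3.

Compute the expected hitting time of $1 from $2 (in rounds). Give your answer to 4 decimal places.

Let t(s) be the expected number of rounds to first reach $1 from state s, with t($1) = 0. Conditioning on the first round:
t($2) = 1 + 0.4·t($2) + 0.2·t($3)
t($3) = 1 + 0.25·t($2) + 0.45·t($3)
Solving: t($2) = 2.6786, t($3) = 3.0357.
Expected rounds from $2 to $1: 2.6786.

2.6786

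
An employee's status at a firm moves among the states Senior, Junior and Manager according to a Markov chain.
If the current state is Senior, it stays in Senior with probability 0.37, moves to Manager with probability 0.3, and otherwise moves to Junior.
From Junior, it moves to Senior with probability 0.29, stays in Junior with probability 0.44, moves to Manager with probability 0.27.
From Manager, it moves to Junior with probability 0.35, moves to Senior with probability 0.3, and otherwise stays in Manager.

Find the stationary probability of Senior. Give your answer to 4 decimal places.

Let the stationary distribution be π with π = πP and π_1 + π_2 + π_3 = 1.
π_1 = 0.37·π_1 + 0.29·π_2 + 0.3·π_3
π_2 = 0.33·π_1 + 0.44·π_2 + 0.35·π_3
Solving with the normalization constraint gives π = (0.3185, 0.3776, 0.3039).
So the stationary probability of Senior is 0.3185.

0.3185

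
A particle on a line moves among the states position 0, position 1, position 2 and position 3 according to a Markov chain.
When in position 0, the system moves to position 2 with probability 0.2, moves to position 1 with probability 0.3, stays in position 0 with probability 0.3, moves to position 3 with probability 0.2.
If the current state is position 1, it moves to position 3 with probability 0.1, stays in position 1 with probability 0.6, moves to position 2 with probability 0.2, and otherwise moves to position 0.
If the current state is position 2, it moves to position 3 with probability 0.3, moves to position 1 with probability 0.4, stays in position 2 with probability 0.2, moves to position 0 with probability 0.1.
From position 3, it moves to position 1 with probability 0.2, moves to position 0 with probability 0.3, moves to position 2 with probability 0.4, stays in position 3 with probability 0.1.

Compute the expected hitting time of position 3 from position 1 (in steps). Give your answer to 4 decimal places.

6.5574

Let t(s) be the expected number of steps to first reach position 3 from state s, with t(position 3) = 0. Conditioning on the first step:
t(position 0) = 1 + 0.3·t(position 0) + 0.3·t(position 1) + 0.2·t(position 2)
t(position 1) = 1 + 0.1·t(position 0) + 0.6·t(position 1) + 0.2·t(position 2)
t(position 2) = 1 + 0.1·t(position 0) + 0.4·t(position 1) + 0.2·t(position 2)
Solving: t(position 0) = 5.7377, t(position 1) = 6.5574, t(position 2) = 5.2459.
Expected steps from position 1 to position 3: 6.5574.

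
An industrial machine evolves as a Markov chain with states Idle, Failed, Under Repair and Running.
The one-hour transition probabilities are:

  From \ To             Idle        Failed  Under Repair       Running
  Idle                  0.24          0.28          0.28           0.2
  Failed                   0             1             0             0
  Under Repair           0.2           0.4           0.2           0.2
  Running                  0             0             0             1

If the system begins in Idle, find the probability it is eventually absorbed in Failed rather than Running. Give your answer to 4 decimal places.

Let h(s) be the probability of absorption at Failed starting from transient state s. Then h(Failed) = 1 and h(Running) = 0. By first-step analysis:
h(Idle) = 0.24·h(Idle) + 0.28·1 + 0.28·h(Under Repair) + 0.2·0
h(Under Repair) = 0.2·h(Idle) + 0.4·1 + 0.2·h(Under Repair) + 0.2·0
Solving: h(Idle) = 0.6087, h(Under Repair) = 0.6522.
Starting from Idle, the probability is 0.6087.

0.6087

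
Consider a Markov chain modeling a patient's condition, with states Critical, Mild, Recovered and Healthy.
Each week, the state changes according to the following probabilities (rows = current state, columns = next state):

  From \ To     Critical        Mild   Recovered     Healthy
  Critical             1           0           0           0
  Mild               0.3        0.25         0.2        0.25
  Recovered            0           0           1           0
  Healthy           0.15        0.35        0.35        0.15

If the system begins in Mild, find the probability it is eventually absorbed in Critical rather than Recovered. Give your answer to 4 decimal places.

0.5318

Let h(s) be the probability of absorption at Critical starting from transient state s. Then h(Critical) = 1 and h(Recovered) = 0. By first-step analysis:
h(Mild) = 0.3·1 + 0.25·h(Mild) + 0.2·0 + 0.25·h(Healthy)
h(Healthy) = 0.15·1 + 0.35·h(Mild) + 0.35·0 + 0.15·h(Healthy)
Solving: h(Mild) = 0.5318, h(Healthy) = 0.3955.
Starting from Mild, the probability is 0.5318.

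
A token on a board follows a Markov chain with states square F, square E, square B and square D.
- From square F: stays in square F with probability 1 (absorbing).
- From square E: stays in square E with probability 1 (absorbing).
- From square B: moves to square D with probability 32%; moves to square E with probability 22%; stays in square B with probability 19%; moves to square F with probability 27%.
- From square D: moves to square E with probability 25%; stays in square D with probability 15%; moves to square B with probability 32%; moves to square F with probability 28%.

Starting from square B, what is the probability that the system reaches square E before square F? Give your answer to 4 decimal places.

Let h(s) be the probability of absorption at square E starting from transient state s. Then h(square E) = 1 and h(square F) = 0. By first-step analysis:
h(square B) = 0.27·0 + 0.22·1 + 0.19·h(square B) + 0.32·h(square D)
h(square D) = 0.28·0 + 0.25·1 + 0.32·h(square B) + 0.15·h(square D)
Solving: h(square B) = 0.4556, h(square D) = 0.4656.
Starting from square B, the probability is 0.4556.

0.4556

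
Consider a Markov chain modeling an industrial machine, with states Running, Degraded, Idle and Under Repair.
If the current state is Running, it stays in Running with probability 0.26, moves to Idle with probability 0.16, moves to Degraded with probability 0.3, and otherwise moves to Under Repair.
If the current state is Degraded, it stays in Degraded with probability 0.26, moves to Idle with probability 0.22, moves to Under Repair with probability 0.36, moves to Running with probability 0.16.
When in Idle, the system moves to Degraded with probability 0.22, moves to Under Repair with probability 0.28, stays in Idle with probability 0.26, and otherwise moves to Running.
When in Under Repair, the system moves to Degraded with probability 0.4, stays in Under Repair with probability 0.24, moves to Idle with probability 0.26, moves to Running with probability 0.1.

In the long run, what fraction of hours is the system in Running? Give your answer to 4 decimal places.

0.1788

Let the stationary distribution be π with π = πP and π_1 + π_2 + π_3 + π_4 = 1.
π_1 = 0.26·π_1 + 0.16·π_2 + 0.24·π_3 + 0.1·π_4
π_2 = 0.3·π_1 + 0.26·π_2 + 0.22·π_3 + 0.4·π_4
π_3 = 0.16·π_1 + 0.22·π_2 + 0.26·π_3 + 0.26·π_4
Solving with the normalization constraint gives π = (0.1788, 0.2989, 0.2302, 0.2922).
So the stationary probability of Running is 0.1788.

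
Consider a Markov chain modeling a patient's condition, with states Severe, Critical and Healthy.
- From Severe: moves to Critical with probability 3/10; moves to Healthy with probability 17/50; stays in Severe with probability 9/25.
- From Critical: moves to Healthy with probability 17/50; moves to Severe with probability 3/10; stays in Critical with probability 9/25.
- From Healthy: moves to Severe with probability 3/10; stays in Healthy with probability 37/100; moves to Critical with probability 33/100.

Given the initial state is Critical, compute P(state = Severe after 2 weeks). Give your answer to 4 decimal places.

Sum over the intermediate state after 1 week:
P = P(Critical→Severe)·P(Severe→Severe) + P(Critical→Critical)·P(Critical→Severe) + P(Critical→Healthy)·P(Healthy→Severe)
  = 0.3×0.36 + 0.36×0.3 + 0.34×0.3
  = 0.1080 + 0.1080 + 0.1020 = 0.3180

0.3180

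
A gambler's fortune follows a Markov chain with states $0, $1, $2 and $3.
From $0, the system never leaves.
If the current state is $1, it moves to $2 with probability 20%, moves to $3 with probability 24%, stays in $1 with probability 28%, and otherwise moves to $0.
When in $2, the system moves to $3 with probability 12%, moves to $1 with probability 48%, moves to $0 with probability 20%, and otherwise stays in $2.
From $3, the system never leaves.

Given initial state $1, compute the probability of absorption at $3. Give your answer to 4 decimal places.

0.4500

Let h(s) be the probability of absorption at $3 starting from transient state s. Then h($3) = 1 and h($0) = 0. By first-step analysis:
h($1) = 0.28·0 + 0.28·h($1) + 0.2·h($2) + 0.24·1
h($2) = 0.2·0 + 0.48·h($1) + 0.2·h($2) + 0.12·1
Solving: h($1) = 0.4500, h($2) = 0.4200.
Starting from $1, the probability is 0.4500.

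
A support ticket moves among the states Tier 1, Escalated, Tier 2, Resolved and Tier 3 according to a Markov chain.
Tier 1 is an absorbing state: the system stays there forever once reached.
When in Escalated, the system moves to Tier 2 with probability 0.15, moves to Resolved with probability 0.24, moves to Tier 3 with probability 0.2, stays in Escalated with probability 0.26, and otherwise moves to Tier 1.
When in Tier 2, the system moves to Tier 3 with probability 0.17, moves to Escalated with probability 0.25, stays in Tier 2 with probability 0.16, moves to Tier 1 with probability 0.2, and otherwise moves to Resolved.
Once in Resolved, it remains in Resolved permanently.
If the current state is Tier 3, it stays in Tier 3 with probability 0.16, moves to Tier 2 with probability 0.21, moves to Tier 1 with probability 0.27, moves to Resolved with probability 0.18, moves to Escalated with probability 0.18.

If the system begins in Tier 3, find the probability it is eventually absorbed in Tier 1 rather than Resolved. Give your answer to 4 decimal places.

0.5365

Let h(s) be the probability of absorption at Tier 1 starting from transient state s. Then h(Tier 1) = 1 and h(Resolved) = 0. By first-step analysis:
h(Escalated) = 0.15·1 + 0.26·h(Escalated) + 0.15·h(Tier 2) + 0.24·0 + 0.2·h(Tier 3)
h(Tier 2) = 0.2·1 + 0.25·h(Escalated) + 0.16·h(Tier 2) + 0.22·0 + 0.17·h(Tier 3)
h(Tier 3) = 0.27·1 + 0.18·h(Escalated) + 0.21·h(Tier 2) + 0.18·0 + 0.16·h(Tier 3)
Solving: h(Escalated) = 0.4448, h(Tier 2) = 0.4791, h(Tier 3) = 0.5365.
Starting from Tier 3, the probability is 0.5365.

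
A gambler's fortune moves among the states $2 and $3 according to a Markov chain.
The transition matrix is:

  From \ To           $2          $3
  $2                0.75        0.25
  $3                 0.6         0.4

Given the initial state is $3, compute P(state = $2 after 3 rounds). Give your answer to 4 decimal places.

0.7035

Propagate the distribution vector 3 rounds from $3.
After 0 rounds: (0.0000, 1.0000)
After 1 round: (0.6000, 0.4000)
After 2 rounds: (0.6900, 0.3100)
After 3 rounds: (0.7035, 0.2965)
P(in $2 after 3 rounds) = 0.7035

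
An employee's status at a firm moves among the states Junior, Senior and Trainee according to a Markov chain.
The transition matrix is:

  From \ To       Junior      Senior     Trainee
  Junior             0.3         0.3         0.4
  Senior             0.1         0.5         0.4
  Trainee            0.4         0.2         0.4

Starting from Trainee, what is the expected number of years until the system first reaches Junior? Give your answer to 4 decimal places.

3.1818

Let t(s) be the expected number of years to first reach Junior from state s, with t(Junior) = 0. Conditioning on the first year:
t(Senior) = 1 + 0.5·t(Senior) + 0.4·t(Trainee)
t(Trainee) = 1 + 0.2·t(Senior) + 0.4·t(Trainee)
Solving: t(Senior) = 4.5455, t(Trainee) = 3.1818.
Expected years from Trainee to Junior: 3.1818.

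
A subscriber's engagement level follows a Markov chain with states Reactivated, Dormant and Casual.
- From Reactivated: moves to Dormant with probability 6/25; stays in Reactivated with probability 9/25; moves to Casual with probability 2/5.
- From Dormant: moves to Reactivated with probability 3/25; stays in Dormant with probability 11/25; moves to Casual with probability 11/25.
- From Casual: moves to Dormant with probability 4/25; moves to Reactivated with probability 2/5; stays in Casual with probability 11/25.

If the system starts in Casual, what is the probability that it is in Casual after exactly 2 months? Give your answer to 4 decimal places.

Sum over the intermediate state after 1 month:
P = P(Casual→Reactivated)·P(Reactivated→Casual) + P(Casual→Dormant)·P(Dormant→Casual) + P(Casual→Casual)·P(Casual→Casual)
  = 0.4×0.4 + 0.16×0.44 + 0.44×0.44
  = 0.1600 + 0.0704 + 0.1936 = 0.4240

0.4240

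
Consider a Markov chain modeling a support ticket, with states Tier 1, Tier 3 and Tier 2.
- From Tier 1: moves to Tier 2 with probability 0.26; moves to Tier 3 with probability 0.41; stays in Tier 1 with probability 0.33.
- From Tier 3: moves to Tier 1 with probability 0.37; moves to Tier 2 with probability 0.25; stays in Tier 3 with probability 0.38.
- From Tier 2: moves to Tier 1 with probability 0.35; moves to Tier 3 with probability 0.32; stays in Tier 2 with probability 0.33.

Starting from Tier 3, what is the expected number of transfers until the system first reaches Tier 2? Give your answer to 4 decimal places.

3.9439

Let t(s) be the expected number of transfers to first reach Tier 2 from state s, with t(Tier 2) = 0. Conditioning on the first transfer:
t(Tier 1) = 1 + 0.33·t(Tier 1) + 0.41·t(Tier 3)
t(Tier 3) = 1 + 0.37·t(Tier 1) + 0.38·t(Tier 3)
Solving: t(Tier 1) = 3.9060, t(Tier 3) = 3.9439.
Expected transfers from Tier 3 to Tier 2: 3.9439.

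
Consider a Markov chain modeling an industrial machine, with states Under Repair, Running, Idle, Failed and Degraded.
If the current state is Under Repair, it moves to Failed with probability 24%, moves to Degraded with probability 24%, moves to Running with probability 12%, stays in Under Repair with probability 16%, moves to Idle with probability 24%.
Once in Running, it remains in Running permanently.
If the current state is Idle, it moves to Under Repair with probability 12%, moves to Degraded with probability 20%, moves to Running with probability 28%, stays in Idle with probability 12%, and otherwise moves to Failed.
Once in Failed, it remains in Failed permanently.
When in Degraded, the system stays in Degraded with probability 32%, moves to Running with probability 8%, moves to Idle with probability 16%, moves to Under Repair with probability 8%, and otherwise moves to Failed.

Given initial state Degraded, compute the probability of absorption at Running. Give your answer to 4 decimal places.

0.2567

Let h(s) be the probability of absorption at Running starting from transient state s. Then h(Running) = 1 and h(Failed) = 0. By first-step analysis:
h(Under Repair) = 0.16·h(Under Repair) + 0.12·1 + 0.24·h(Idle) + 0.24·0 + 0.24·h(Degraded)
h(Idle) = 0.12·h(Under Repair) + 0.28·1 + 0.12·h(Idle) + 0.28·0 + 0.2·h(Degraded)
h(Degraded) = 0.08·h(Under Repair) + 0.08·1 + 0.16·h(Idle) + 0.36·0 + 0.32·h(Degraded)
Solving: h(Under Repair) = 0.3369, h(Idle) = 0.4225, h(Degraded) = 0.2567.
Starting from Degraded, the probability is 0.2567.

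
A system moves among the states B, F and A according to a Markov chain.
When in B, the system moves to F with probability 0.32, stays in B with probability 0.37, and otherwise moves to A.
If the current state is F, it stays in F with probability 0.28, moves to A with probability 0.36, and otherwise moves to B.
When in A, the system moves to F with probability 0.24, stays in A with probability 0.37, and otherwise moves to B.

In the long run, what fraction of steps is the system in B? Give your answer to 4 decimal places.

Let the stationary distribution be π with π = πP and π_1 + π_2 + π_3 = 1.
π_1 = 0.37·π_1 + 0.36·π_2 + 0.39·π_3
π_2 = 0.32·π_1 + 0.28·π_2 + 0.24·π_3
Solving with the normalization constraint gives π = (0.3741, 0.2812, 0.3447).
So the stationary probability of B is 0.3741.

0.3741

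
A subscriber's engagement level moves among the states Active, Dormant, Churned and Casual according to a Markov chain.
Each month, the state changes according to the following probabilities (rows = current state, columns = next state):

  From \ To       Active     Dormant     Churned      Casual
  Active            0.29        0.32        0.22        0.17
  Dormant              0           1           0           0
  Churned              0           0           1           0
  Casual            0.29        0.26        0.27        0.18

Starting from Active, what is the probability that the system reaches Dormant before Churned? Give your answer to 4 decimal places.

Let h(s) be the probability of absorption at Dormant starting from transient state s. Then h(Dormant) = 1 and h(Churned) = 0. By first-step analysis:
h(Active) = 0.29·h(Active) + 0.32·1 + 0.22·0 + 0.17·h(Casual)
h(Casual) = 0.29·h(Active) + 0.26·1 + 0.27·0 + 0.18·h(Casual)
Solving: h(Active) = 0.5753, h(Casual) = 0.5205.
Starting from Active, the probability is 0.5753.

0.5753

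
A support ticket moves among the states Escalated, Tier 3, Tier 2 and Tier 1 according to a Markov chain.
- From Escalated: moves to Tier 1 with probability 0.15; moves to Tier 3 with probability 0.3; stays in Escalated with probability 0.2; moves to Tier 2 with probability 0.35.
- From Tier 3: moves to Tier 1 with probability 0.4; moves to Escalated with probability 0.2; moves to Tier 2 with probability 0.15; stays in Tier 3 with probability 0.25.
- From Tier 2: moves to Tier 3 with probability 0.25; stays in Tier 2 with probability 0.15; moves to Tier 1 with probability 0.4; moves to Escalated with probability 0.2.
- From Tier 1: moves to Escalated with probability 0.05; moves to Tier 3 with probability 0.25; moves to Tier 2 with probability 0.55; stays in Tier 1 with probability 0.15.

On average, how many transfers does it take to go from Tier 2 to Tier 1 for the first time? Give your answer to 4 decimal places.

Let t(s) be the expected number of transfers to first reach Tier 1 from state s, with t(Tier 1) = 0. Conditioning on the first transfer:
t(Escalated) = 1 + 0.2·t(Escalated) + 0.3·t(Tier 3) + 0.35·t(Tier 2)
t(Tier 3) = 1 + 0.2·t(Escalated) + 0.25·t(Tier 3) + 0.15·t(Tier 2)
t(Tier 2) = 1 + 0.2·t(Escalated) + 0.25·t(Tier 3) + 0.15·t(Tier 2)
Solving: t(Escalated) = 3.5714, t(Tier 3) = 2.8571, t(Tier 2) = 2.8571.
Expected transfers from Tier 2 to Tier 1: 2.8571.

2.8571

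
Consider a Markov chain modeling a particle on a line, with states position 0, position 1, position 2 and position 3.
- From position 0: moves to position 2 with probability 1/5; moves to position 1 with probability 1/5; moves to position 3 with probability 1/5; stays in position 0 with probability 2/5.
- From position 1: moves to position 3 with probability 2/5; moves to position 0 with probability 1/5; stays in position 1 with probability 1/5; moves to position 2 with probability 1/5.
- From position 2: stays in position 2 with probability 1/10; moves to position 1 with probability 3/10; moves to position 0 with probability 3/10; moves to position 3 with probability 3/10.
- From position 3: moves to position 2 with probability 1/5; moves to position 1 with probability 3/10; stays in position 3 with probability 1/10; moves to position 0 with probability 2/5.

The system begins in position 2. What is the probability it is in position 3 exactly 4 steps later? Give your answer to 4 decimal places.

Propagate the distribution vector 4 steps from position 2.
After 0 steps: (0.0000, 0.0000, 1.0000, 0.0000)
After 1 step: (0.3000, 0.3000, 0.1000, 0.3000)
After 2 steps: (0.3300, 0.2400, 0.1900, 0.2400)
After 3 steps: (0.3330, 0.2430, 0.1810, 0.2430)
After 4 steps: (0.3333, 0.2424, 0.1819, 0.2424)
P(in position 3 after 4 steps) = 0.2424

0.2424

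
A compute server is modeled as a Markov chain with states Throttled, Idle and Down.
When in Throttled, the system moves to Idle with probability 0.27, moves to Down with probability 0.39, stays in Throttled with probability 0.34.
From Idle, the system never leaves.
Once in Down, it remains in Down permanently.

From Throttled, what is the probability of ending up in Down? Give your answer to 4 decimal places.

0.5909

Let h(s) be the probability of absorption at Down starting from transient state s. Then h(Down) = 1 and h(Idle) = 0. By first-step analysis:
h(Throttled) = 0.34·h(Throttled) + 0.27·0 + 0.39·1
Solving: h(Throttled) = 0.5909.
Starting from Throttled, the probability is 0.5909.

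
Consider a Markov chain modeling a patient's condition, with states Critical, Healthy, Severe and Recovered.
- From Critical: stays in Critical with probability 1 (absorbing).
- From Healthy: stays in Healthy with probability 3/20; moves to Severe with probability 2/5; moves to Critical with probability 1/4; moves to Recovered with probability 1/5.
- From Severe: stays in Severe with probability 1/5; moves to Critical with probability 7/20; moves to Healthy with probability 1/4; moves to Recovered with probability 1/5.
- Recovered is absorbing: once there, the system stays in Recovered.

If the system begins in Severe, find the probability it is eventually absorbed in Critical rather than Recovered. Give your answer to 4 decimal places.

0.6207

Let h(s) be the probability of absorption at Critical starting from transient state s. Then h(Critical) = 1 and h(Recovered) = 0. By first-step analysis:
h(Healthy) = 0.25·1 + 0.15·h(Healthy) + 0.4·h(Severe) + 0.2·0
h(Severe) = 0.35·1 + 0.25·h(Healthy) + 0.2·h(Severe) + 0.2·0
Solving: h(Healthy) = 0.5862, h(Severe) = 0.6207.
Starting from Severe, the probability is 0.6207.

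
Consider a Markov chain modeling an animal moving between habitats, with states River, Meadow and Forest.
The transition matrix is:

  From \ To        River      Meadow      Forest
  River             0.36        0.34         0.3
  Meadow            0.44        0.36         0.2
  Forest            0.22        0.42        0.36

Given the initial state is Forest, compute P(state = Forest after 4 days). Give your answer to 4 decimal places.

0.2798

Propagate the distribution vector 4 days from Forest.
After 0 days: (0.0000, 0.0000, 1.0000)
After 1 day: (0.2200, 0.4200, 0.3600)
After 2 days: (0.3432, 0.3772, 0.2796)
After 3 days: (0.3510, 0.3699, 0.2791)
After 4 days: (0.3505, 0.3697, 0.2798)
P(in Forest after 4 days) = 0.2798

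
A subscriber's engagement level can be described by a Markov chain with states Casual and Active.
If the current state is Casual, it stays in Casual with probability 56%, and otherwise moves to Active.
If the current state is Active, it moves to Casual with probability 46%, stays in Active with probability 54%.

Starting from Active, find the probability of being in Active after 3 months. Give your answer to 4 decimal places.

0.4894

Propagate the distribution vector 3 months from Active.
After 0 months: (0.0000, 1.0000)
After 1 month: (0.4600, 0.5400)
After 2 months: (0.5060, 0.4940)
After 3 months: (0.5106, 0.4894)
P(in Active after 3 months) = 0.4894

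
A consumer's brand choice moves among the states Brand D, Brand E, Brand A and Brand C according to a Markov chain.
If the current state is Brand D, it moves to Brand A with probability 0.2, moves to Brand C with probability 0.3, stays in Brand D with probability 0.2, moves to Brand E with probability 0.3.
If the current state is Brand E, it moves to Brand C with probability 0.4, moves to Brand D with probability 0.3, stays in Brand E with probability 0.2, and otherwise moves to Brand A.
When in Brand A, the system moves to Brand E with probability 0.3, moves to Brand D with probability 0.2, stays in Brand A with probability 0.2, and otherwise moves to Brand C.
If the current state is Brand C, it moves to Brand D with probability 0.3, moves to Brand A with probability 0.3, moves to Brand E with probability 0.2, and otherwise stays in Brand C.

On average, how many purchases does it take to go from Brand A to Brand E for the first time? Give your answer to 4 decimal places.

Let t(s) be the expected number of purchases to first reach Brand E from state s, with t(Brand E) = 0. Conditioning on the first purchase:
t(Brand D) = 1 + 0.2·t(Brand D) + 0.2·t(Brand A) + 0.3·t(Brand C)
t(Brand A) = 1 + 0.2·t(Brand D) + 0.2·t(Brand A) + 0.3·t(Brand C)
t(Brand C) = 1 + 0.3·t(Brand D) + 0.3·t(Brand A) + 0.2·t(Brand C)
Solving: t(Brand D) = 3.6667, t(Brand A) = 3.6667, t(Brand C) = 4.0000.
Expected purchases from Brand A to Brand E: 3.6667.

3.6667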